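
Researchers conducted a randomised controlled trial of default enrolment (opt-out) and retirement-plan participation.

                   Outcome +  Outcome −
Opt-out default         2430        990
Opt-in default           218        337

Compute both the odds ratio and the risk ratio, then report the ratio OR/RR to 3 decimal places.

Cells: a = 2430, b = 990, c = 218, d = 337.
OR = (2430·337)/(990·218) = 818910/215820 = 3.79441
Risk in exposed = 2430/3420 = 0.71053; risk in unexposed = 218/555 = 0.39279; RR = 1.80891
OR/RR = 3.79441 / 1.80891 = 2.09762
The outcome is not rare, so the OR lies further from 1 than the RR.

2.098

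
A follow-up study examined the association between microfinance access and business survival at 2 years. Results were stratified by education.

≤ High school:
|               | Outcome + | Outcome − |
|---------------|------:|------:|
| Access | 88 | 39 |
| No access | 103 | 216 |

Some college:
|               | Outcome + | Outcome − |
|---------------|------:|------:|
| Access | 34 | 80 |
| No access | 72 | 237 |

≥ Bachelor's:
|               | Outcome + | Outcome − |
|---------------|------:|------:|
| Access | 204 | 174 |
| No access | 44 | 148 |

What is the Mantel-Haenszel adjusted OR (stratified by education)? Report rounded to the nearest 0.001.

OR_MH = Σ(aᵢdᵢ/nᵢ) / Σ(bᵢcᵢ/nᵢ), where nᵢ is the stratum total.
Stratum 1 (≤ High school): n = 446; a·d/n = 88·216/446 = 42.6188; b·c/n = 39·103/446 = 9.0067
Stratum 2 (Some college): n = 423; a·d/n = 34·237/423 = 19.0496; b·c/n = 80·72/423 = 13.6170
Stratum 3 (≥ Bachelor's): n = 570; a·d/n = 204·148/570 = 52.9684; b·c/n = 174·44/570 = 13.4316
OR_MH = (42.6188 + 19.0496 + 52.9684) / (9.0067 + 13.6170 + 13.4316) = 114.6369 / 36.0553 = 3.17947

3.179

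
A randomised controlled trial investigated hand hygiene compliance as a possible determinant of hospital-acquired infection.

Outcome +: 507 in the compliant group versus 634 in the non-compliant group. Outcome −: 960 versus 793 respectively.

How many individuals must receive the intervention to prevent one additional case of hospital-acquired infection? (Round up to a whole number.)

11

Risk in treated group = 507/1467 = 0.34560; risk in control = 634/1427 = 0.44429.
Absolute risk reduction = 0.44429 − 0.34560 = 0.09869
NNT = 1 / ARR = 1 / 0.09869 = 10.133 → round up → 11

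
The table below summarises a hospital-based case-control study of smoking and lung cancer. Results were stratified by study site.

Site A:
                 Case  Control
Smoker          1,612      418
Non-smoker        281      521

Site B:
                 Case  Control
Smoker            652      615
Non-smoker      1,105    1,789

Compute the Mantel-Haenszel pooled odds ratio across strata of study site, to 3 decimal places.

OR_MH = Σ(aᵢdᵢ/nᵢ) / Σ(bᵢcᵢ/nᵢ), where nᵢ is the stratum total.
Stratum 1 (Site A): n = 2832; a·d/n = 1612·521/2832 = 296.5579; b·c/n = 418·281/2832 = 41.4753
Stratum 2 (Site B): n = 4161; a·d/n = 652·1789/4161 = 280.3240; b·c/n = 615·1105/4161 = 163.3201
OR_MH = (296.5579 + 280.3240) / (41.4753 + 163.3201) = 576.8819 / 204.7954 = 2.81687

2.817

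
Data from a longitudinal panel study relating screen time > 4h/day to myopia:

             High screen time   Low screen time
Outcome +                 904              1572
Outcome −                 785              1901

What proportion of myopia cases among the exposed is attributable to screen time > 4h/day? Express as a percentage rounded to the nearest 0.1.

Reading the table with exposure as columns: a = 904 (High screen time, case), b = 785 (High screen time, non-case), c = 1572 (Low screen time, case), d = 1901.
Risk in exposed = 904/1689 = 0.53523; risk in unexposed = 1572/3473 = 0.45263.
RR = 0.53523/0.45263 = 1.18247
AR% = (RR − 1)/RR × 100 = (1.18247 − 1)/1.18247 × 100 = 15.4314%

15.4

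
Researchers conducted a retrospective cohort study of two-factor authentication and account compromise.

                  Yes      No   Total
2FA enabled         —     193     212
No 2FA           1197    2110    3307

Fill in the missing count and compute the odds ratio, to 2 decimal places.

0.17

The missing cell is in the exposed row: 212 − 193 = 19.
So a = 19, b = 193, c = 1197, d = 2110.
OR = (a·d)/(b·c) = (19 × 2110) / (193 × 1197) = 40090 / 231021 = 0.17353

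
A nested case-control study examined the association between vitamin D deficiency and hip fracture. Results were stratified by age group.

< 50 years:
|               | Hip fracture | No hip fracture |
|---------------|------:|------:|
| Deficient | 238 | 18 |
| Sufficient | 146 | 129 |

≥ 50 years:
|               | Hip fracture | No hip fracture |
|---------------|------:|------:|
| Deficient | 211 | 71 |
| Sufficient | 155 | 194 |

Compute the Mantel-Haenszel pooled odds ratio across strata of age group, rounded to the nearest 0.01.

OR_MH = Σ(aᵢdᵢ/nᵢ) / Σ(bᵢcᵢ/nᵢ), where nᵢ is the stratum total.
Stratum 1 (< 50 years): n = 531; a·d/n = 238·129/531 = 57.8192; b·c/n = 18·146/531 = 4.9492
Stratum 2 (≥ 50 years): n = 631; a·d/n = 211·194/631 = 64.8716; b·c/n = 71·155/631 = 17.4406
OR_MH = (57.8192 + 64.8716) / (4.9492 + 17.4406) = 122.6908 / 22.3897 = 5.47978

5.48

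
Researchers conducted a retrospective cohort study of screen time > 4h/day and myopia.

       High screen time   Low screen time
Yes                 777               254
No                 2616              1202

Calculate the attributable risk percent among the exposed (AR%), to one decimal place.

Reading the table with exposure as columns: a = 777 (High screen time, case), b = 2616 (High screen time, non-case), c = 254 (Low screen time, case), d = 1202.
Risk in exposed = 777/3393 = 0.22900; risk in unexposed = 254/1456 = 0.17445.
RR = 0.22900/0.17445 = 1.31270
AR% = (RR − 1)/RR × 100 = (1.31270 − 1)/1.31270 × 100 = 23.8210%

23.8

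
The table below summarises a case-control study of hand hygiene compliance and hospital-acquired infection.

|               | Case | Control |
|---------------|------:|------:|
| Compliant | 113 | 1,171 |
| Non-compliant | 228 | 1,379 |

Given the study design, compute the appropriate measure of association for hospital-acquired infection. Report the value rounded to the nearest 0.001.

0.584

Cells: a = 113, b = 1171, c = 228, d = 1379.
This is a case-control study: participants were sampled on outcome status, so risks in the source population cannot be estimated directly — relative risk is not valid here. The odds ratio is the appropriate measure.
OR = (a·d)/(b·c) = (113 × 1379) / (1171 × 228) = 155827 / 266988 = 0.58365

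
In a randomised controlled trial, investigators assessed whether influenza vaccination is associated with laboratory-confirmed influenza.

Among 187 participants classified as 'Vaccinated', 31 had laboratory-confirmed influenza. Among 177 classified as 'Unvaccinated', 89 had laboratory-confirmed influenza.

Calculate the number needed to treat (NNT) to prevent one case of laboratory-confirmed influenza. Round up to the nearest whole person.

Risk in treated group = 31/187 = 0.16578; risk in control = 89/177 = 0.50282.
Absolute risk reduction = 0.50282 − 0.16578 = 0.33705
NNT = 1 / ARR = 1 / 0.33705 = 2.967 → round up → 3

3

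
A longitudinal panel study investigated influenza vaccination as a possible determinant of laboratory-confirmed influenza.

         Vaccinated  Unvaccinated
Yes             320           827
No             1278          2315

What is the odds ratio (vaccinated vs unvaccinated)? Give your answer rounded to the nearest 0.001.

Reading the table with exposure as columns: a = 320 (Vaccinated, case), b = 1278 (Vaccinated, non-case), c = 827 (Unvaccinated, case), d = 2315.
OR = (a·d)/(b·c) = (320 × 2315) / (1278 × 827) = 740800 / 1056906 = 0.70091
Exposure is associated with lower odds of laboratory-confirmed influenza (OR = 0.70 < 1).

0.701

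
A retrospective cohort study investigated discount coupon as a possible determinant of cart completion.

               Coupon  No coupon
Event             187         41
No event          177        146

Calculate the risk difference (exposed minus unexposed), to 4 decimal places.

0.2945

Reading the table with exposure as columns: a = 187 (Coupon, case), b = 177 (Coupon, non-case), c = 41 (No coupon, case), d = 146.
Risk in exposed = 187/364 = 0.513736; risk in unexposed = 41/187 = 0.219251.
Risk difference = 0.513736 − 0.219251 = 0.294485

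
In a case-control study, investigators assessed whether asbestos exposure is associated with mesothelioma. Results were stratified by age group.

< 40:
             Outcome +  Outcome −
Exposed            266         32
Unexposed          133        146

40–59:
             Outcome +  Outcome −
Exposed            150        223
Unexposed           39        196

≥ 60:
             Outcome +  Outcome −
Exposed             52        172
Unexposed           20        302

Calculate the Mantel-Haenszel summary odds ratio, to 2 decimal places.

5.16

OR_MH = Σ(aᵢdᵢ/nᵢ) / Σ(bᵢcᵢ/nᵢ), where nᵢ is the stratum total.
Stratum 1 (< 40): n = 577; a·d/n = 266·146/577 = 67.3068; b·c/n = 32·133/577 = 7.3761
Stratum 2 (40–59): n = 608; a·d/n = 150·196/608 = 48.3553; b·c/n = 223·39/608 = 14.3043
Stratum 3 (≥ 60): n = 546; a·d/n = 52·302/546 = 28.7619; b·c/n = 172·20/546 = 6.3004
OR_MH = (67.3068 + 48.3553 + 28.7619) / (7.3761 + 14.3043 + 6.3004) = 144.4239 / 27.9807 = 5.16155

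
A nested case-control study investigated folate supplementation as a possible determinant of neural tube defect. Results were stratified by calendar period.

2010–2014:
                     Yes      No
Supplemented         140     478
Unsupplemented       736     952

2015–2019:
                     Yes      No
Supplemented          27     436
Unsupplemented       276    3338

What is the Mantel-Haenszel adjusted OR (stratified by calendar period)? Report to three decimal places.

OR_MH = Σ(aᵢdᵢ/nᵢ) / Σ(bᵢcᵢ/nᵢ), where nᵢ is the stratum total.
Stratum 1 (2010–2014): n = 2306; a·d/n = 140·952/2306 = 57.7971; b·c/n = 478·736/2306 = 152.5620
Stratum 2 (2015–2019): n = 4077; a·d/n = 27·3338/4077 = 22.1060; b·c/n = 436·276/4077 = 29.5158
OR_MH = (57.7971 + 22.1060) / (152.5620 + 29.5158) = 79.9030 / 182.0778 = 0.43884

0.439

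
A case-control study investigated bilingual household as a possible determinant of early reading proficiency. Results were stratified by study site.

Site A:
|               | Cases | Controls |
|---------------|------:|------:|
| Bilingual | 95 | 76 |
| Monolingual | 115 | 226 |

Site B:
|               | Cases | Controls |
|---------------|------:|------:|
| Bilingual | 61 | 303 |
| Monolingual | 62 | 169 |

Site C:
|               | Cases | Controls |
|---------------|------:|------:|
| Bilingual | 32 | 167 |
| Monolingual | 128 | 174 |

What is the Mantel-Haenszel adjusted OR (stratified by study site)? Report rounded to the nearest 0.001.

OR_MH = Σ(aᵢdᵢ/nᵢ) / Σ(bᵢcᵢ/nᵢ), where nᵢ is the stratum total.
Stratum 1 (Site A): n = 512; a·d/n = 95·226/512 = 41.9336; b·c/n = 76·115/512 = 17.0703
Stratum 2 (Site B): n = 595; a·d/n = 61·169/595 = 17.3261; b·c/n = 303·62/595 = 31.5731
Stratum 3 (Site C): n = 501; a·d/n = 32·174/501 = 11.1138; b·c/n = 167·128/501 = 42.6667
OR_MH = (41.9336 + 17.3261 + 11.1138) / (17.0703 + 31.5731 + 42.6667) = 70.3734 / 91.3101 = 0.77071

0.771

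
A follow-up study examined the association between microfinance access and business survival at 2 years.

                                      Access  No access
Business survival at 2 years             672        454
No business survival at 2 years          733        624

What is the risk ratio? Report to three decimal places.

Reading the table with exposure as columns: a = 672 (Access, case), b = 733 (Access, non-case), c = 454 (No access, case), d = 624.
Risk in exposed = 672/1405 = 0.47829; risk in unexposed = 454/1078 = 0.42115.
RR = 0.47829 / 0.42115 = 1.13568
The risk among the exposed is 1.14 times that among the unexposed.

1.136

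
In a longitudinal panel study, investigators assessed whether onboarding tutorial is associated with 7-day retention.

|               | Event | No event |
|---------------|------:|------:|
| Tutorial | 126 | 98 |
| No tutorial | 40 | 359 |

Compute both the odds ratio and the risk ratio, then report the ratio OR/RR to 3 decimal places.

Cells: a = 126, b = 98, c = 40, d = 359.
OR = (126·359)/(98·40) = 45234/3920 = 11.53929
Risk in exposed = 126/224 = 0.56250; risk in unexposed = 40/399 = 0.10025; RR = 5.61094
OR/RR = 11.53929 / 5.61094 = 2.05657
The outcome is not rare, so the OR lies further from 1 than the RR.

2.057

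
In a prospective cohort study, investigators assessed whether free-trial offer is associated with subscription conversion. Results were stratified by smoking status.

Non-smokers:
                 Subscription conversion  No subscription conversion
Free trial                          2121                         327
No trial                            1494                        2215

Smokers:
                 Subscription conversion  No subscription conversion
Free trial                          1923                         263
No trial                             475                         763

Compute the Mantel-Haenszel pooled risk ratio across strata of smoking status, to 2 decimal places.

2.20

RR_MH = Σ(aᵢ·n₀ᵢ/nᵢ) / Σ(cᵢ·n₁ᵢ/nᵢ), with n₁ᵢ = aᵢ+bᵢ (exposed), n₀ᵢ = cᵢ+dᵢ (unexposed), nᵢ = n₁ᵢ+n₀ᵢ.
Stratum 1 (Non-smokers): n₁ = 2448, n₀ = 3709, n = 6157; a·n₀/n = 2121·3709/6157 = 1277.6984; c·n₁/n = 1494·2448/6157 = 594.0088
Stratum 2 (Smokers): n₁ = 2186, n₀ = 1238, n = 3424; a·n₀/n = 1923·1238/3424 = 695.2903; c·n₁/n = 475·2186/3424 = 303.2564
RR_MH = (1277.6984 + 695.2903) / (594.0088 + 303.2564) = 1972.9887 / 897.2652 = 2.19889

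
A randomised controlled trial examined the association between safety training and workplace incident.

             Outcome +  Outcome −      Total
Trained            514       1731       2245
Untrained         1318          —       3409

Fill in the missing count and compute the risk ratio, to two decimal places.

The missing cell is in the unexposed row: 3409 − 1318 = 2091.
So a = 514, b = 1731, c = 1318, d = 2091.
RR = [a/(a+b)] / [c/(c+d)] = (514/2245) / (1318/3409) = 0.22895/0.38662 = 0.59219

0.59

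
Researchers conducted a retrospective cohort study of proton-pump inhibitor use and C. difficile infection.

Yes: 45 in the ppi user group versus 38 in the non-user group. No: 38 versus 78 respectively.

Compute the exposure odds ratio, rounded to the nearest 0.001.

From the description: a = 45, b = 38, c = 38, d = 78.
OR = (a·d)/(b·c) = (45 × 78) / (38 × 38) = 3510 / 1444 = 2.43075
The odds of C. difficile infection are about 2.43 times as high in the ppi user group.

2.431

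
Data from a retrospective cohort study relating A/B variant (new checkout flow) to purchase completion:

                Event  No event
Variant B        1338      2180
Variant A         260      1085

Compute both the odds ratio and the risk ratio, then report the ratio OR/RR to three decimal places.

1.302

Cells: a = 1338, b = 2180, c = 260, d = 1085.
OR = (1338·1085)/(2180·260) = 1451730/566800 = 2.56127
Risk in exposed = 1338/3518 = 0.38033; risk in unexposed = 260/1345 = 0.19331; RR = 1.96747
OR/RR = 2.56127 / 1.96747 = 1.30181
The outcome is not rare, so the OR lies further from 1 than the RR.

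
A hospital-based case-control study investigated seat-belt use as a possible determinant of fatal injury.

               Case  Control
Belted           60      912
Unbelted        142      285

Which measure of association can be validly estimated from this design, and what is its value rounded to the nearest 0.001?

0.132

Cells: a = 60, b = 912, c = 142, d = 285.
This is a hospital-based case-control study: participants were sampled on outcome status, so risks in the source population cannot be estimated directly — relative risk is not valid here. The odds ratio is the appropriate measure.
OR = (a·d)/(b·c) = (60 × 285) / (912 × 142) = 17100 / 129504 = 0.13204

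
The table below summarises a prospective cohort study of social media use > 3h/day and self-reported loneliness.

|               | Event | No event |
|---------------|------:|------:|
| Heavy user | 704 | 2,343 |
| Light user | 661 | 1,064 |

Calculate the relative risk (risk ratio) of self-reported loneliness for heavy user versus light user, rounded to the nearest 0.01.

Cells: a = 704, b = 2343, c = 661, d = 1064.
Risk in exposed = 704/3047 = 0.23105; risk in unexposed = 661/1725 = 0.38319.
RR = 0.23105 / 0.38319 = 0.60296
The risk is 40% lower among the exposed than among the unexposed.

0.60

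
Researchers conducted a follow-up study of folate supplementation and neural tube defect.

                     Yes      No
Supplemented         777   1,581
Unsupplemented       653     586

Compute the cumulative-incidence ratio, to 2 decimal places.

Cells: a = 777, b = 1581, c = 653, d = 586.
Risk in exposed = 777/2358 = 0.32952; risk in unexposed = 653/1239 = 0.52704.
RR = 0.32952 / 0.52704 = 0.62522
The risk is 37% lower among the exposed than among the unexposed.

0.63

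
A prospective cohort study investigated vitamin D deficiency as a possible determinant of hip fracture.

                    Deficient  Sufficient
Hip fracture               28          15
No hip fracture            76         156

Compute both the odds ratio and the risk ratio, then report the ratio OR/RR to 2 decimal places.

Reading the table with exposure as columns: a = 28 (Deficient, case), b = 76 (Deficient, non-case), c = 15 (Sufficient, case), d = 156.
OR = (28·156)/(76·15) = 4368/1140 = 3.83158
Risk in exposed = 28/104 = 0.26923; risk in unexposed = 15/171 = 0.08772; RR = 3.06923
OR/RR = 3.83158 / 3.06923 = 1.24838
The outcome is not rare, so the OR lies further from 1 than the RR.

1.25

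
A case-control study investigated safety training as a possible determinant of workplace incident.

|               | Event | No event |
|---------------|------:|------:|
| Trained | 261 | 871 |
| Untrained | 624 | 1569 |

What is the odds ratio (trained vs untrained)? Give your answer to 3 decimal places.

0.753

Cells: a = 261, b = 871, c = 624, d = 1569.
OR = (a·d)/(b·c) = (261 × 1569) / (871 × 624) = 409509 / 543504 = 0.75346
Exposure is associated with lower odds of workplace incident (OR = 0.75 < 1).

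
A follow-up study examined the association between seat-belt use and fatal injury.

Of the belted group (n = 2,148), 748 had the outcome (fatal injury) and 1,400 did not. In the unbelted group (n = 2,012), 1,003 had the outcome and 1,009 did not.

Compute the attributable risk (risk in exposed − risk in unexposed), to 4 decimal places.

From the description: a = 748, b = 1400, c = 1003, d = 1009.
Risk in exposed = 748/2148 = 0.348231; risk in unexposed = 1003/2012 = 0.498509.
Risk difference = 0.348231 − 0.498509 = -0.150278

-0.1503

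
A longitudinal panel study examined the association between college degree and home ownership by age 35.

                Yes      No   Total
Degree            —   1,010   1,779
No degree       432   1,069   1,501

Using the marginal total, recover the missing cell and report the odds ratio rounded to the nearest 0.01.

1.88

The missing cell is in the exposed row: 1779 − 1010 = 769.
So a = 769, b = 1010, c = 432, d = 1069.
OR = (a·d)/(b·c) = (769 × 1069) / (1010 × 432) = 822061 / 436320 = 1.88408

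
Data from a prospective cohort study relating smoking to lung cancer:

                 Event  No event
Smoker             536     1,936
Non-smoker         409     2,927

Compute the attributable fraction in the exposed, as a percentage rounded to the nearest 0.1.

43.5

Cells: a = 536, b = 1936, c = 409, d = 2927.
Risk in exposed = 536/2472 = 0.21683; risk in unexposed = 409/3336 = 0.12260.
RR = 0.21683/0.12260 = 1.76856
AR% = (RR − 1)/RR × 100 = (1.76856 − 1)/1.76856 × 100 = 43.4567%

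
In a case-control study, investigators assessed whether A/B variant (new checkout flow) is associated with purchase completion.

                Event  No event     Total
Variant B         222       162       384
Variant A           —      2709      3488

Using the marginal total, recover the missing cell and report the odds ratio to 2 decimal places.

4.77

The missing cell is in the unexposed row: 3488 − 2709 = 779.
So a = 222, b = 162, c = 779, d = 2709.
OR = (a·d)/(b·c) = (222 × 2709) / (162 × 779) = 601398 / 126198 = 4.76551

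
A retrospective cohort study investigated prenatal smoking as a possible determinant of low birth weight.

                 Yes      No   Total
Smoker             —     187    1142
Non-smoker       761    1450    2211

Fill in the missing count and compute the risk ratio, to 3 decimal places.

2.430

The missing cell is in the exposed row: 1142 − 187 = 955.
So a = 955, b = 187, c = 761, d = 1450.
RR = [a/(a+b)] / [c/(c+d)] = (955/1142) / (761/2211) = 0.83625/0.34419 = 2.42964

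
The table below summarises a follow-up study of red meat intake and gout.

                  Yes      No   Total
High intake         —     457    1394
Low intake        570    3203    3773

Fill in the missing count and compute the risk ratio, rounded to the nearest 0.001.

The missing cell is in the exposed row: 1394 − 457 = 937.
So a = 937, b = 457, c = 570, d = 3203.
RR = [a/(a+b)] / [c/(c+d)] = (937/1394) / (570/3773) = 0.67217/0.15107 = 4.44927

4.449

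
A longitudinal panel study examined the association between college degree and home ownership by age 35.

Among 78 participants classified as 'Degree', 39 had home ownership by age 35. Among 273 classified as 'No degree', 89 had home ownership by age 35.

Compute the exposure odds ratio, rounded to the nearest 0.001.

2.067

From the description: a = 39, b = 39, c = 89, d = 184.
OR = (a·d)/(b·c) = (39 × 184) / (39 × 89) = 7176 / 3471 = 2.06742
The odds of home ownership by age 35 are about 2.07 times as high in the degree group.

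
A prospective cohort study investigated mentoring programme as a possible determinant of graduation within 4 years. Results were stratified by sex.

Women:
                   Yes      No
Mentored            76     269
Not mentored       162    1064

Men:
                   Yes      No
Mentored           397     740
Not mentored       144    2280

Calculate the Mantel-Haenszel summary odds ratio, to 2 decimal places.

5.30

OR_MH = Σ(aᵢdᵢ/nᵢ) / Σ(bᵢcᵢ/nᵢ), where nᵢ is the stratum total.
Stratum 1 (Women): n = 1571; a·d/n = 76·1064/1571 = 51.4729; b·c/n = 269·162/1571 = 27.7390
Stratum 2 (Men): n = 3561; a·d/n = 397·2280/3561 = 254.1870; b·c/n = 740·144/3561 = 29.9242
OR_MH = (51.4729 + 254.1870) / (27.7390 + 29.9242) = 305.6600 / 57.6632 = 5.30078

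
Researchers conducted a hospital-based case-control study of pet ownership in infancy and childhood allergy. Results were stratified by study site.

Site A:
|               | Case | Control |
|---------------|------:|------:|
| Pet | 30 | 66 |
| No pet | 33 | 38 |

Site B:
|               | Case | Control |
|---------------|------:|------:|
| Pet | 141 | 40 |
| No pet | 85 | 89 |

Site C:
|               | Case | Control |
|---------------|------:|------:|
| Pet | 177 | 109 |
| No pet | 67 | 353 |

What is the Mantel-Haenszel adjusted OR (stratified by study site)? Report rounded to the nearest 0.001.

OR_MH = Σ(aᵢdᵢ/nᵢ) / Σ(bᵢcᵢ/nᵢ), where nᵢ is the stratum total.
Stratum 1 (Site A): n = 167; a·d/n = 30·38/167 = 6.8263; b·c/n = 66·33/167 = 13.0419
Stratum 2 (Site B): n = 355; a·d/n = 141·89/355 = 35.3493; b·c/n = 40·85/355 = 9.5775
Stratum 3 (Site C): n = 706; a·d/n = 177·353/706 = 88.5000; b·c/n = 109·67/706 = 10.3442
OR_MH = (6.8263 + 35.3493 + 88.5000) / (13.0419 + 9.5775 + 10.3442) = 130.6756 / 32.9636 = 3.96424

3.964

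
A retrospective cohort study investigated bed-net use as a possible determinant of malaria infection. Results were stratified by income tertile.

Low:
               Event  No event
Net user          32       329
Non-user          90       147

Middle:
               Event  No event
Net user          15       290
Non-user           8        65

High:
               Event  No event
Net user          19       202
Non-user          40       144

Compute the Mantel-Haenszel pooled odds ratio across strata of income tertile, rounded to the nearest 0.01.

OR_MH = Σ(aᵢdᵢ/nᵢ) / Σ(bᵢcᵢ/nᵢ), where nᵢ is the stratum total.
Stratum 1 (Low): n = 598; a·d/n = 32·147/598 = 7.8662; b·c/n = 329·90/598 = 49.5151
Stratum 2 (Middle): n = 378; a·d/n = 15·65/378 = 2.5794; b·c/n = 290·8/378 = 6.1376
Stratum 3 (High): n = 405; a·d/n = 19·144/405 = 6.7556; b·c/n = 202·40/405 = 19.9506
OR_MH = (7.8662 + 2.5794 + 6.7556) / (49.5151 + 6.1376 + 19.9506) = 17.2011 / 75.6032 = 0.22752

0.23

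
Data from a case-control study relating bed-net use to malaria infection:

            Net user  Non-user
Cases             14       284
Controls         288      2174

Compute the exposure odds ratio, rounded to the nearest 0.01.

Reading the table with exposure as columns: a = 14 (Net user, case), b = 288 (Net user, non-case), c = 284 (Non-user, case), d = 2174.
OR = (a·d)/(b·c) = (14 × 2174) / (288 × 284) = 30436 / 81792 = 0.37211
Exposure is associated with lower odds of malaria infection (OR = 0.37 < 1).

0.37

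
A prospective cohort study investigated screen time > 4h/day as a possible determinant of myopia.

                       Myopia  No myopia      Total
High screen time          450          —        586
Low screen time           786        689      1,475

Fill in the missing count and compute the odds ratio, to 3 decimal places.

2.900

The missing cell is in the exposed row: 586 − 450 = 136.
So a = 450, b = 136, c = 786, d = 689.
OR = (a·d)/(b·c) = (450 × 689) / (136 × 786) = 310050 / 106896 = 2.90048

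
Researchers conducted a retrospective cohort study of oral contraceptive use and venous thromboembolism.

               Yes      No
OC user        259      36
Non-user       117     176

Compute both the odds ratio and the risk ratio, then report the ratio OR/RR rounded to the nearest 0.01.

Cells: a = 259, b = 36, c = 117, d = 176.
OR = (259·176)/(36·117) = 45584/4212 = 10.82241
Risk in exposed = 259/295 = 0.87797; risk in unexposed = 117/293 = 0.39932; RR = 2.19867
OR/RR = 10.82241 / 2.19867 = 4.92226
The outcome is not rare, so the OR lies further from 1 than the RR.

4.92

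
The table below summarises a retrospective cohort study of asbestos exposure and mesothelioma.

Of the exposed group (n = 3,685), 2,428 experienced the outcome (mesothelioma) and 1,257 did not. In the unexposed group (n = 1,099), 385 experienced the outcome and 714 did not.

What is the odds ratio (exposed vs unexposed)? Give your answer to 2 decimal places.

3.58

From the description: a = 2428, b = 1257, c = 385, d = 714.
OR = (a·d)/(b·c) = (2428 × 714) / (1257 × 385) = 1733592 / 483945 = 3.58221
The odds of mesothelioma are about 3.58 times as high in the exposed group.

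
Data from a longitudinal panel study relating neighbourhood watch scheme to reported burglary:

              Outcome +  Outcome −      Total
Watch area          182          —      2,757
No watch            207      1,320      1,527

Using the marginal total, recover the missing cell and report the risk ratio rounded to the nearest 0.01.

The missing cell is in the exposed row: 2757 − 182 = 2575.
So a = 182, b = 2575, c = 207, d = 1320.
RR = [a/(a+b)] / [c/(c+d)] = (182/2757) / (207/1527) = 0.06601/0.13556 = 0.48697

0.49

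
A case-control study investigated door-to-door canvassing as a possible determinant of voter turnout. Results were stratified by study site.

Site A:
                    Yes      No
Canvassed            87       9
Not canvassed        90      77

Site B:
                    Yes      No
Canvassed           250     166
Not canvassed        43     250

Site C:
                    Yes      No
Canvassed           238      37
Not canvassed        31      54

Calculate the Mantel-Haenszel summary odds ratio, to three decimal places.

9.142

OR_MH = Σ(aᵢdᵢ/nᵢ) / Σ(bᵢcᵢ/nᵢ), where nᵢ is the stratum total.
Stratum 1 (Site A): n = 263; a·d/n = 87·77/263 = 25.4715; b·c/n = 9·90/263 = 3.0798
Stratum 2 (Site B): n = 709; a·d/n = 250·250/709 = 88.1523; b·c/n = 166·43/709 = 10.0677
Stratum 3 (Site C): n = 360; a·d/n = 238·54/360 = 35.7000; b·c/n = 37·31/360 = 3.1861
OR_MH = (25.4715 + 88.1523 + 35.7000) / (3.0798 + 10.0677 + 3.1861) = 149.3238 / 16.3337 = 9.14209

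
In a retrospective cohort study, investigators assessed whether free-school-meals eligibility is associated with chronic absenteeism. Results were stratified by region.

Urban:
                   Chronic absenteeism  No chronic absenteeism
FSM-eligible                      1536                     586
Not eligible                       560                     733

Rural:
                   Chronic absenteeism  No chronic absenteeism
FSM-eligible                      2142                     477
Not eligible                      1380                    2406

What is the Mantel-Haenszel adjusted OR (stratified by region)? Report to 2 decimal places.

OR_MH = Σ(aᵢdᵢ/nᵢ) / Σ(bᵢcᵢ/nᵢ), where nᵢ is the stratum total.
Stratum 1 (Urban): n = 3415; a·d/n = 1536·733/3415 = 329.6890; b·c/n = 586·560/3415 = 96.0937
Stratum 2 (Rural): n = 6405; a·d/n = 2142·2406/6405 = 804.6295; b·c/n = 477·1380/6405 = 102.7728
OR_MH = (329.6890 + 804.6295) / (96.0937 + 102.7728) = 1134.3185 / 198.8665 = 5.70392

5.70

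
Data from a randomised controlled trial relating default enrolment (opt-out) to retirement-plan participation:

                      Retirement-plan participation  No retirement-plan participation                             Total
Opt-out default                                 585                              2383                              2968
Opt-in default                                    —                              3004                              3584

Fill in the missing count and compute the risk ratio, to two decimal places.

The missing cell is in the unexposed row: 3584 − 3004 = 580.
So a = 585, b = 2383, c = 580, d = 3004.
RR = [a/(a+b)] / [c/(c+d)] = (585/2968) / (580/3584) = 0.19710/0.16183 = 1.21796

1.22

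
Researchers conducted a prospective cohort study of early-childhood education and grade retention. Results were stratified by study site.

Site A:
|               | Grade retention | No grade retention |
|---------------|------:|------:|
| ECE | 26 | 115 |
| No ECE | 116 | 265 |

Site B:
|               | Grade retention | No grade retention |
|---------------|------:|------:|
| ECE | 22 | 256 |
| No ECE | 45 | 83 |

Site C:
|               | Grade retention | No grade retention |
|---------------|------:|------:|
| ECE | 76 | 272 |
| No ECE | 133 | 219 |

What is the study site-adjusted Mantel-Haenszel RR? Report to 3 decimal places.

0.500

RR_MH = Σ(aᵢ·n₀ᵢ/nᵢ) / Σ(cᵢ·n₁ᵢ/nᵢ), with n₁ᵢ = aᵢ+bᵢ (exposed), n₀ᵢ = cᵢ+dᵢ (unexposed), nᵢ = n₁ᵢ+n₀ᵢ.
Stratum 1 (Site A): n₁ = 141, n₀ = 381, n = 522; a·n₀/n = 26·381/522 = 18.9770; c·n₁/n = 116·141/522 = 31.3333
Stratum 2 (Site B): n₁ = 278, n₀ = 128, n = 406; a·n₀/n = 22·128/406 = 6.9360; c·n₁/n = 45·278/406 = 30.8128
Stratum 3 (Site C): n₁ = 348, n₀ = 352, n = 700; a·n₀/n = 76·352/700 = 38.2171; c·n₁/n = 133·348/700 = 66.1200
RR_MH = (18.9770 + 6.9360 + 38.2171) / (31.3333 + 30.8128 + 66.1200) = 64.1301 / 128.2661 = 0.49998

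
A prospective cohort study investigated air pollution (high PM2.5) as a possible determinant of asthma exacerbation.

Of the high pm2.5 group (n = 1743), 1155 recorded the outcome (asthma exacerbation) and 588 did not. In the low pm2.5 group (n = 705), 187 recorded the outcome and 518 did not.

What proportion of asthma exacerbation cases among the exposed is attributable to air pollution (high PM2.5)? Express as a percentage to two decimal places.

59.97

From the description: a = 1155, b = 588, c = 187, d = 518.
Risk in exposed = 1155/1743 = 0.66265; risk in unexposed = 187/705 = 0.26525.
RR = 0.66265/0.26525 = 2.49823
AR% = (RR − 1)/RR × 100 = (2.49823 − 1)/2.49823 × 100 = 59.9716%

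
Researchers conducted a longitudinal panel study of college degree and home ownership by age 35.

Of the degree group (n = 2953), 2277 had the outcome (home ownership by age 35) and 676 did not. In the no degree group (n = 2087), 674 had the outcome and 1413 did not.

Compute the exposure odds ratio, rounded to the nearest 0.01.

7.06

From the description: a = 2277, b = 676, c = 674, d = 1413.
OR = (a·d)/(b·c) = (2277 × 1413) / (676 × 674) = 3217401 / 455624 = 7.06153
The odds of home ownership by age 35 are about 7.06 times as high in the degree group.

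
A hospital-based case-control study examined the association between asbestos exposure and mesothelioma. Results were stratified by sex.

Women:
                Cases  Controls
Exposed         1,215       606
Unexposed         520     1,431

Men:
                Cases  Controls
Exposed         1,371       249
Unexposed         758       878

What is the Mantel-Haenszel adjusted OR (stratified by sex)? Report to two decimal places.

OR_MH = Σ(aᵢdᵢ/nᵢ) / Σ(bᵢcᵢ/nᵢ), where nᵢ is the stratum total.
Stratum 1 (Women): n = 3772; a·d/n = 1215·1431/3772 = 460.9398; b·c/n = 606·520/3772 = 83.5419
Stratum 2 (Men): n = 3256; a·d/n = 1371·878/3256 = 369.6984; b·c/n = 249·758/3256 = 57.9674
OR_MH = (460.9398 + 369.6984) / (83.5419 + 57.9674) = 830.6382 / 141.5093 = 5.86985

5.87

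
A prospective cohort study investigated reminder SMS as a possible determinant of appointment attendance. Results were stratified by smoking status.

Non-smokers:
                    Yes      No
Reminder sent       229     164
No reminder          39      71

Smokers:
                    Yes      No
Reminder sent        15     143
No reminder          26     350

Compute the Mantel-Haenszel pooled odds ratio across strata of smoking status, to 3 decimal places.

2.142

OR_MH = Σ(aᵢdᵢ/nᵢ) / Σ(bᵢcᵢ/nᵢ), where nᵢ is the stratum total.
Stratum 1 (Non-smokers): n = 503; a·d/n = 229·71/503 = 32.3241; b·c/n = 164·39/503 = 12.7157
Stratum 2 (Smokers): n = 534; a·d/n = 15·350/534 = 9.8315; b·c/n = 143·26/534 = 6.9625
OR_MH = (32.3241 + 9.8315) / (12.7157 + 6.9625) = 42.1555 / 19.6783 = 2.14224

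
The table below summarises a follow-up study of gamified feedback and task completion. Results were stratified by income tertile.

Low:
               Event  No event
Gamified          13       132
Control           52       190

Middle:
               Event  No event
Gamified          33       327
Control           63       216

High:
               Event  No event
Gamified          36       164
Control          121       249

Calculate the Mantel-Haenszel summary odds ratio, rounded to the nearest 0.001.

0.392

OR_MH = Σ(aᵢdᵢ/nᵢ) / Σ(bᵢcᵢ/nᵢ), where nᵢ is the stratum total.
Stratum 1 (Low): n = 387; a·d/n = 13·190/387 = 6.3824; b·c/n = 132·52/387 = 17.7364
Stratum 2 (Middle): n = 639; a·d/n = 33·216/639 = 11.1549; b·c/n = 327·63/639 = 32.2394
Stratum 3 (High): n = 570; a·d/n = 36·249/570 = 15.7263; b·c/n = 164·121/570 = 34.8140
OR_MH = (6.3824 + 11.1549 + 15.7263) / (17.7364 + 32.2394 + 34.8140) = 33.2637 / 84.7899 = 0.39231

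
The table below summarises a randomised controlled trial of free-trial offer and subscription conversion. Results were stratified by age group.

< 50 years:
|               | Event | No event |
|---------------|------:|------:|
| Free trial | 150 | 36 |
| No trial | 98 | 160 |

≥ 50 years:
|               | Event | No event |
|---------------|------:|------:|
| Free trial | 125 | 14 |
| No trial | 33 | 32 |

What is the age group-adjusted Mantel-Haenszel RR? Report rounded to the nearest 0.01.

2.00

RR_MH = Σ(aᵢ·n₀ᵢ/nᵢ) / Σ(cᵢ·n₁ᵢ/nᵢ), with n₁ᵢ = aᵢ+bᵢ (exposed), n₀ᵢ = cᵢ+dᵢ (unexposed), nᵢ = n₁ᵢ+n₀ᵢ.
Stratum 1 (< 50 years): n₁ = 186, n₀ = 258, n = 444; a·n₀/n = 150·258/444 = 87.1622; c·n₁/n = 98·186/444 = 41.0541
Stratum 2 (≥ 50 years): n₁ = 139, n₀ = 65, n = 204; a·n₀/n = 125·65/204 = 39.8284; c·n₁/n = 33·139/204 = 22.4853
RR_MH = (87.1622 + 39.8284) / (41.0541 + 22.4853) = 126.9906 / 63.5393 = 1.99861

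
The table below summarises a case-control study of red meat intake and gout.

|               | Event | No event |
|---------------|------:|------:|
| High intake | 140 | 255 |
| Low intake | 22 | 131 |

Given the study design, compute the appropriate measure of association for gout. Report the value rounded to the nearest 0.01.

3.27

Cells: a = 140, b = 255, c = 22, d = 131.
This is a case-control study: participants were sampled on outcome status, so risks in the source population cannot be estimated directly — relative risk is not valid here. The odds ratio is the appropriate measure.
OR = (a·d)/(b·c) = (140 × 131) / (255 × 22) = 18340 / 5610 = 3.26916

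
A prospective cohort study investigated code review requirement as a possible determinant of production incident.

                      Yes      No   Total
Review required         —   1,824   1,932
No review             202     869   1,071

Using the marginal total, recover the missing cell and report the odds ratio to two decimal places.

0.25

The missing cell is in the exposed row: 1932 − 1824 = 108.
So a = 108, b = 1824, c = 202, d = 869.
OR = (a·d)/(b·c) = (108 × 869) / (1824 × 202) = 93852 / 368448 = 0.25472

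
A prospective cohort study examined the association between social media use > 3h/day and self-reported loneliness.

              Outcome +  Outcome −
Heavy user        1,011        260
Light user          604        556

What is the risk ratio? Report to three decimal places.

Cells: a = 1011, b = 260, c = 604, d = 556.
Risk in exposed = 1011/1271 = 0.79544; risk in unexposed = 604/1160 = 0.52069.
RR = 0.79544 / 0.52069 = 1.52766
The risk among the exposed is 1.53 times that among the unexposed.

1.528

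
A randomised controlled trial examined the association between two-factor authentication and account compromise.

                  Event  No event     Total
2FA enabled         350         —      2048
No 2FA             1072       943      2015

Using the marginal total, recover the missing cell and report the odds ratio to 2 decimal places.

The missing cell is in the exposed row: 2048 − 350 = 1698.
So a = 350, b = 1698, c = 1072, d = 943.
OR = (a·d)/(b·c) = (350 × 943) / (1698 × 1072) = 330050 / 1820256 = 0.18132

0.18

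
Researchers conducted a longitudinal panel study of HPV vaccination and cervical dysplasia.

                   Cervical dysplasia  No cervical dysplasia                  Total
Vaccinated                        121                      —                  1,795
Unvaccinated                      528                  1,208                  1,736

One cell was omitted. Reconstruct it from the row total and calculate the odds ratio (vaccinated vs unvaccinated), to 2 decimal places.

0.17

The missing cell is in the exposed row: 1795 − 121 = 1674.
So a = 121, b = 1674, c = 528, d = 1208.
OR = (a·d)/(b·c) = (121 × 1208) / (1674 × 528) = 146168 / 883872 = 0.16537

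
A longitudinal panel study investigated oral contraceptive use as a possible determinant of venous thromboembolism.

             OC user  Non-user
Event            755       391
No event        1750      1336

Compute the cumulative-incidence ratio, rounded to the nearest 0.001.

Reading the table with exposure as columns: a = 755 (OC user, case), b = 1750 (OC user, non-case), c = 391 (Non-user, case), d = 1336.
Risk in exposed = 755/2505 = 0.30140; risk in unexposed = 391/1727 = 0.22640.
RR = 0.30140 / 0.22640 = 1.33124
The risk among the exposed is 1.33 times that among the unexposed.

1.331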